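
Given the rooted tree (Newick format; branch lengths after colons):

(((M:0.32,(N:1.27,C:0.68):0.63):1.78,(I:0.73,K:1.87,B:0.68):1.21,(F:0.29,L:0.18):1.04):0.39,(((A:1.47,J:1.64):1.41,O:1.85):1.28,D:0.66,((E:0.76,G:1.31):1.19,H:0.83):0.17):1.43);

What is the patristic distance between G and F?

The path runs G → … → MRCA → … → F; the MRCA is the root of the tree.
Branch lengths along that path: 1.31 + 1.19 + 0.17 + 1.43 + 0.39 + 1.04 + 0.29 = 5.82.

5.82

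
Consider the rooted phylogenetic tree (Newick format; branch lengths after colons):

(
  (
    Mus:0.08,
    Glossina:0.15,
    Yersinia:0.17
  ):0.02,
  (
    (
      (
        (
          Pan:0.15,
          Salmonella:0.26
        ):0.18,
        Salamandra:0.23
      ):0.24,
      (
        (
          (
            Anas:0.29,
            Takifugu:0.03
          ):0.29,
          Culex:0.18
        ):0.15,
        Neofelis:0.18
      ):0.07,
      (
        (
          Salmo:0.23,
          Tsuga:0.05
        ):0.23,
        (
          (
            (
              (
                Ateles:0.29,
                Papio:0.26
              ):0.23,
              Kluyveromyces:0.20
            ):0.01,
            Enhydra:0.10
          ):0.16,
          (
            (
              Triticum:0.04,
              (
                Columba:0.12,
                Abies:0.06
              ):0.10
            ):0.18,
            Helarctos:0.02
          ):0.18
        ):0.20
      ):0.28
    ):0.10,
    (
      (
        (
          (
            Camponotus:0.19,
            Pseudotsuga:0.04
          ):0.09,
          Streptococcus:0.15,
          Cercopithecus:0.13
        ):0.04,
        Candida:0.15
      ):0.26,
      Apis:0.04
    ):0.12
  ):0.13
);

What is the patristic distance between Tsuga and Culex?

0.96

The path runs Tsuga → … → MRCA → … → Culex; the MRCA is the node subtending (((Pan,Salmonella),Salamandra),(((Anas,Takifugu),Culex),Neofelis),((Salmo,Tsuga),((((Ateles,Papio),Kluyveromyces),Enhydra),((Triticum,(Columba,Abies)),Helarctos)))).
Branch lengths along that path: 0.05 + 0.23 + 0.28 + 0.07 + 0.15 + 0.18 = 0.96.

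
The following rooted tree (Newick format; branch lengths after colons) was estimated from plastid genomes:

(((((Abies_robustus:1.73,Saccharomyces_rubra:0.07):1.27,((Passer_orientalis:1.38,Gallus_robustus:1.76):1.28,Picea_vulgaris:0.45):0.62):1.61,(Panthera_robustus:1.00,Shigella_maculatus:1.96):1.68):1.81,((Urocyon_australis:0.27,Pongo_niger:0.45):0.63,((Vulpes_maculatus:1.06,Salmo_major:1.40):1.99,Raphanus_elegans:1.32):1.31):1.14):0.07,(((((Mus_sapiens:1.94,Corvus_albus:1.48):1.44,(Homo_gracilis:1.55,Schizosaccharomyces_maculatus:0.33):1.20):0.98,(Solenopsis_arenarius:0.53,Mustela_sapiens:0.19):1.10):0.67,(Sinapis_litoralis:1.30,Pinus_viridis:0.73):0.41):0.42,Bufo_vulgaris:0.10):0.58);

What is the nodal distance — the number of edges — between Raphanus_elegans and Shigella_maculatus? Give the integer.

6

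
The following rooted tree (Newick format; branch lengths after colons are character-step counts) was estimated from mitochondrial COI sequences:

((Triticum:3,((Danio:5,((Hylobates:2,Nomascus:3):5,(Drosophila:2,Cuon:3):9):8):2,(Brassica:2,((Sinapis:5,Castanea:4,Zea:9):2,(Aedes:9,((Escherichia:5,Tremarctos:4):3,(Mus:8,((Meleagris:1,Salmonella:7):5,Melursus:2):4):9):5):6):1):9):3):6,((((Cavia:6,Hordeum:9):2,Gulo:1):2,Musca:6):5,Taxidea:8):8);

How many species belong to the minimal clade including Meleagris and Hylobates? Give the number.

The MRCA of Meleagris and Hylobates is the node subtending ((Danio,((Hylobates,Nomascus),(Drosophila,Cuon))),(Brassica,((Sinapis,Castanea,Zea),(Aedes,((Escherichia,Tremarctos),(Mus,((Meleagris,Salmonella),Melursus))))))).
That clade contains 16 terminal taxa: Aedes, Brassica, Castanea, Cuon, Danio, Drosophila, Escherichia, Hylobates, Meleagris, Melursus, Mus, Nomascus, Salmonella, Sinapis, Tremarctos, Zea.

16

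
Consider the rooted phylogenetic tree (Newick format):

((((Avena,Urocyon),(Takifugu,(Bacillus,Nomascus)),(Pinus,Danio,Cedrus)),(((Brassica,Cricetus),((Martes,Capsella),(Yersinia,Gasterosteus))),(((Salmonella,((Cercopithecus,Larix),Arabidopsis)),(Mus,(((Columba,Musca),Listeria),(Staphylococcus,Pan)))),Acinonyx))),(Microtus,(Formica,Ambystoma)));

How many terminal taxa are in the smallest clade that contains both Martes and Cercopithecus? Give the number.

17

The MRCA of Martes and Cercopithecus is the node subtending (((Brassica,Cricetus),((Martes,Capsella),(Yersinia,Gasterosteus))),(((Salmonella,((Cercopithecus,Larix),Arabidopsis)),(Mus,(((Columba,Musca),Listeria),(Staphylococcus,Pan)))),Acinonyx)).
That clade contains 17 terminal taxa: Acinonyx, Arabidopsis, Brassica, Capsella, Cercopithecus, Columba, Cricetus, Gasterosteus, Larix, Listeria, Martes, Mus, Musca, Pan, Salmonella, Staphylococcus, Yersinia.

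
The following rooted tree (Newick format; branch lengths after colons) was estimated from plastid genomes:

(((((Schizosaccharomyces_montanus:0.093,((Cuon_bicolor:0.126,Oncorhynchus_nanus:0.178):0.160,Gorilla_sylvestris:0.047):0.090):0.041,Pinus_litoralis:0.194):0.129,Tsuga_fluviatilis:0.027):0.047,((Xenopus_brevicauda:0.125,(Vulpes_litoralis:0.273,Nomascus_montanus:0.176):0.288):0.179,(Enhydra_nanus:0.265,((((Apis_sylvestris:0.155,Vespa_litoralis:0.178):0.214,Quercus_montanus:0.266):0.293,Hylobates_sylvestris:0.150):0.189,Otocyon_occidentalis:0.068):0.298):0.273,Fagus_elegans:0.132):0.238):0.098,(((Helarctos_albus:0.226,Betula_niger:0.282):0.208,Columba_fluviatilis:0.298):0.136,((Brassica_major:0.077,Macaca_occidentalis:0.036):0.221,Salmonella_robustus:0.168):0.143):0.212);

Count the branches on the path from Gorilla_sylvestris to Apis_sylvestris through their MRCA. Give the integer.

The MRCA of Gorilla_sylvestris and Apis_sylvestris is the node subtending ((((Schizosaccharomyces_montanus,((Cuon_bicolor,Oncorhynchus_nanus),Gorilla_sylvestris)),Pinus_litoralis),Tsuga_fluviatilis),((Xenopus_brevicauda,(Vulpes_litoralis,Nomascus_montanus)),(Enhydra_nanus,((((Apis_sylvestris,Vespa_litoralis),Quercus_montanus),Hylobates_sylvestris),Otocyon_occidentalis)),Fagus_elegans)).
From Gorilla_sylvestris up to that node: 5 branches. From Apis_sylvestris up to the same node: 7 branches. Total: 5 + 7 = 12.

12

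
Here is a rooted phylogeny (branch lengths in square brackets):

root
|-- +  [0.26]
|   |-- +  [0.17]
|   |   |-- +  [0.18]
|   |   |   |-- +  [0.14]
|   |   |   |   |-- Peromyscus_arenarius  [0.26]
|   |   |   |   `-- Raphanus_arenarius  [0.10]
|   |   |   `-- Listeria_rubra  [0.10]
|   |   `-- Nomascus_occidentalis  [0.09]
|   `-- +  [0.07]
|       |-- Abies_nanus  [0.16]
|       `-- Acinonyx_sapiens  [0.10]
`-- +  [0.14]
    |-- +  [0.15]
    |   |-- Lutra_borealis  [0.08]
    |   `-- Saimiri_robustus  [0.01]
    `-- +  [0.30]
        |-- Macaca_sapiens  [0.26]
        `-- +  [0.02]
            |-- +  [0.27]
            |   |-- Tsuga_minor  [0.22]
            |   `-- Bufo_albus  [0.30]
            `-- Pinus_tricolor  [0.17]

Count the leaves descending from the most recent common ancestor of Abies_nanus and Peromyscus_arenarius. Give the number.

6

The MRCA of Abies_nanus and Peromyscus_arenarius is the node subtending ((((Peromyscus_arenarius,Raphanus_arenarius),Listeria_rubra),Nomascus_occidentalis),(Abies_nanus,Acinonyx_sapiens)).
That clade contains 6 terminal taxa: Abies_nanus, Acinonyx_sapiens, Listeria_rubra, Nomascus_occidentalis, Peromyscus_arenarius, Raphanus_arenarius.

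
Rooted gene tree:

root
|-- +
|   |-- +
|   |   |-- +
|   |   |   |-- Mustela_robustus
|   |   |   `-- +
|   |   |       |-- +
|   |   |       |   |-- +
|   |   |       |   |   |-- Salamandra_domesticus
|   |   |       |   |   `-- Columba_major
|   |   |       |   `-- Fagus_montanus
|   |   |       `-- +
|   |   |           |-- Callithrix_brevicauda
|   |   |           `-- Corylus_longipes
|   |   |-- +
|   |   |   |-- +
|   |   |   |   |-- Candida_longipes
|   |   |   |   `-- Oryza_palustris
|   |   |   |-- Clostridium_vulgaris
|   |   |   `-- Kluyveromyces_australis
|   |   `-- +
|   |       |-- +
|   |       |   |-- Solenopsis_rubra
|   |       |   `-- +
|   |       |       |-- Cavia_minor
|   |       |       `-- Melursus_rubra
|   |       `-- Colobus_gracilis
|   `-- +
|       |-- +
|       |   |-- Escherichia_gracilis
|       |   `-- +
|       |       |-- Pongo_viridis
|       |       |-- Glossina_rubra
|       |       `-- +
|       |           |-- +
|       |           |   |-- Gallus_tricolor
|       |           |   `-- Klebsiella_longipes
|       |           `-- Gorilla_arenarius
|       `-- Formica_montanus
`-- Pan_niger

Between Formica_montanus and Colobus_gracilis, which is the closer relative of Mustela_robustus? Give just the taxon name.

The MRCA of Mustela_robustus and Colobus_gracilis subtends ((Mustela_robustus,(((Salamandra_domesticus,Columba_major),Fagus_montanus),(Callithrix_brevicauda,Corylus_longipes))),((Candida_longipes,Oryza_palustris),Clostridium_vulgaris,Kluyveromyces_australis),((Solenopsis_rubra,(Cavia_minor,Melursus_rubra)),Colobus_gracilis)) (14 taxa).
The MRCA of Mustela_robustus and Formica_montanus subtends (((Mustela_robustus,(((Salamandra_domesticus,Columba_major),Fagus_montanus),(Callithrix_brevicauda,Corylus_longipes))),((Candida_longipes,Oryza_palustris),Clostridium_vulgaris,Kluyveromyces_australis),((Solenopsis_rubra,(Cavia_minor,Melursus_rubra)),Colobus_gracilis)),((Escherichia_gracilis,(Pongo_viridis,Glossina_rubra,((Gallus_tricolor,Klebsiella_longipes),Gorilla_arenarius))),Formica_montanus)) (21 taxa).
The first is nested inside the second, so Mustela_robustus shares a more recent common ancestor with Colobus_gracilis.

Colobus_gracilis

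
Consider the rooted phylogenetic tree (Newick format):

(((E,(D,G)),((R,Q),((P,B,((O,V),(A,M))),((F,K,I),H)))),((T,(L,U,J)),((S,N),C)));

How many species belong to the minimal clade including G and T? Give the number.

22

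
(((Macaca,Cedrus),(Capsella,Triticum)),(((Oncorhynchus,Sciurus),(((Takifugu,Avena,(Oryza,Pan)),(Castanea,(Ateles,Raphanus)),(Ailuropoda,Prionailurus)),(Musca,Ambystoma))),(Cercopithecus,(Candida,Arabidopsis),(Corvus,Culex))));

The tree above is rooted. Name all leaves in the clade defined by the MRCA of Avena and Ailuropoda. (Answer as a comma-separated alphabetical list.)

Ailuropoda, Ateles, Avena, Castanea, Oryza, Pan, Prionailurus, Raphanus, Takifugu

Tracing Avena: it sits inside (Takifugu,Avena,(Oryza,Pan)).
Tracing Ailuropoda: it sits inside (Ailuropoda,Prionailurus).
The smallest clade enclosing both is ((Takifugu,Avena,(Oryza,Pan)),(Castanea,(Ateles,Raphanus)),(Ailuropoda,Prionailurus)); the answer is its 9 terminal taxa in alphabetical order.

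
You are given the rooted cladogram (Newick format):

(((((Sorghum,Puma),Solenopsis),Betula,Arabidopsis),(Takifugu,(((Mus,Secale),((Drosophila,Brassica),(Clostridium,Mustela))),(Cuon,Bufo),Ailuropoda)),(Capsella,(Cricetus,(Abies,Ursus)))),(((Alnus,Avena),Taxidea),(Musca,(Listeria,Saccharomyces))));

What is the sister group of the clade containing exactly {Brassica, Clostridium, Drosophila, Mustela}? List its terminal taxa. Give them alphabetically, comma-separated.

Mus, Secale

The clade containing exactly {Brassica, Clostridium, Drosophila, Mustela} attaches to the tree at the node subtending ((Mus,Secale),((Drosophila,Brassica),(Clostridium,Mustela))).
The other lineage descending from that same node — the sister group — is (Mus,Secale); its 2 tips in alphabetical order are the answer.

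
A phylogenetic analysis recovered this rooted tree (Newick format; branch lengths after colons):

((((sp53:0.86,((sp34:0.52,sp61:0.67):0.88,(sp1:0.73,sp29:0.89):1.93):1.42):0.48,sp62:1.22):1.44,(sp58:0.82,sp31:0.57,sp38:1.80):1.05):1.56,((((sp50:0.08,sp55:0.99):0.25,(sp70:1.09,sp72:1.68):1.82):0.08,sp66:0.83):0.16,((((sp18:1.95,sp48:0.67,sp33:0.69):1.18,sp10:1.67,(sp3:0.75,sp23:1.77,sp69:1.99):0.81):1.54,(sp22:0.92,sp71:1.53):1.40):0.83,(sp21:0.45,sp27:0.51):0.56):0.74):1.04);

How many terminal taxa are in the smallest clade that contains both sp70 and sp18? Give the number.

The MRCA of sp70 and sp18 is the node subtending ((((sp50,sp55),(sp70,sp72)),sp66),((((sp18,sp48,sp33),sp10,(sp3,sp23,sp69)),(sp22,sp71)),(sp21,sp27))).
That clade contains 16 terminal taxa: sp10, sp18, sp21, sp22, sp23, sp27, sp3, sp33, sp48, sp50, sp55, sp66, sp69, sp70, sp71, sp72.

16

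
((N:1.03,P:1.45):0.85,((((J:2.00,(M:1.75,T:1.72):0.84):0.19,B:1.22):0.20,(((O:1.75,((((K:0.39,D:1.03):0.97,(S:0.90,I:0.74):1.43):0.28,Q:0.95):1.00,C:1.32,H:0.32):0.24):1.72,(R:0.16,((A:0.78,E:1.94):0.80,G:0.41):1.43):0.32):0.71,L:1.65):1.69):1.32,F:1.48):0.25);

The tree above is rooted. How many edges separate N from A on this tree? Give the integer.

The MRCA of N and A is the root of the tree.
From N up to that node: 2 branches. From A up to the same node: 8 branches. Total: 2 + 8 = 10.

10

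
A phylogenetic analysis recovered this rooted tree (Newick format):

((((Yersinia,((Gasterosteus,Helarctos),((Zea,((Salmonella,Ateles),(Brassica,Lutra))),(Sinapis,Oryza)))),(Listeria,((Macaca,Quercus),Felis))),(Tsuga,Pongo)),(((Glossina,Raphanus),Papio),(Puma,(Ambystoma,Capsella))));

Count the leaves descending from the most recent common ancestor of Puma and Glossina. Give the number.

The MRCA of Puma and Glossina is the node subtending (((Glossina,Raphanus),Papio),(Puma,(Ambystoma,Capsella))).
That clade contains 6 terminal taxa: Ambystoma, Capsella, Glossina, Papio, Puma, Raphanus.

6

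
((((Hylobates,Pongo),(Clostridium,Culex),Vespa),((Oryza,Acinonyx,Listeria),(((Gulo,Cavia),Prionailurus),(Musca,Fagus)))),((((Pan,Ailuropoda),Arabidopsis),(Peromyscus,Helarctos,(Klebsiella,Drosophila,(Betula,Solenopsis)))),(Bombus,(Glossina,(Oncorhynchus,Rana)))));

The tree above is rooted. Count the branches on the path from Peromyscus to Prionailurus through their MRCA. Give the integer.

The MRCA of Peromyscus and Prionailurus is the root of the tree.
From Peromyscus up to that node: 4 branches. From Prionailurus up to the same node: 5 branches. Total: 4 + 5 = 9.

9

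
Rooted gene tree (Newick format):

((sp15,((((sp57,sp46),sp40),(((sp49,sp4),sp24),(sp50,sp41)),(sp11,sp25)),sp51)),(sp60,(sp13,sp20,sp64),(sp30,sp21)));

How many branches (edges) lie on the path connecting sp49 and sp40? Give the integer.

The MRCA of sp49 and sp40 is the node subtending (((sp57,sp46),sp40),(((sp49,sp4),sp24),(sp50,sp41)),(sp11,sp25)).
From sp49 up to that node: 4 branches. From sp40 up to the same node: 2 branches. Total: 4 + 2 = 6.

6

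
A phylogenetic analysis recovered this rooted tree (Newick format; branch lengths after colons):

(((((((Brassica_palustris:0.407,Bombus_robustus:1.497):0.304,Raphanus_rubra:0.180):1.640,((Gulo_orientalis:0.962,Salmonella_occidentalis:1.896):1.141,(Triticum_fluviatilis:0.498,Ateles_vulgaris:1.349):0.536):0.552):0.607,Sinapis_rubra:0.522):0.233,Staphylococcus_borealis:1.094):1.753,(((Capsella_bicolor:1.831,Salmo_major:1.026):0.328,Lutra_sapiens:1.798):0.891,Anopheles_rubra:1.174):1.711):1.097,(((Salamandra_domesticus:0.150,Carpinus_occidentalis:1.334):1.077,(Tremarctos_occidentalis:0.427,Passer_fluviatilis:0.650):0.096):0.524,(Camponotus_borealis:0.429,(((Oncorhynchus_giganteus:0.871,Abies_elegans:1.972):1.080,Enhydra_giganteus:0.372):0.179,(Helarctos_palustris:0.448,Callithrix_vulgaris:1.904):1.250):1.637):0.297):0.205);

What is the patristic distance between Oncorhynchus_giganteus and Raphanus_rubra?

9.779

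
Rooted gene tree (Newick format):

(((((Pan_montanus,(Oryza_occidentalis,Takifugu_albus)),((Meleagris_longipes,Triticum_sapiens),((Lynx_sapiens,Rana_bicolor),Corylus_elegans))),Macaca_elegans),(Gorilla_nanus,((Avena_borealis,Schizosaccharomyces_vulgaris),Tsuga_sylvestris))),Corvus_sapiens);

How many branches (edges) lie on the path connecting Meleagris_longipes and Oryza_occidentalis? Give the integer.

The MRCA of Meleagris_longipes and Oryza_occidentalis is the node subtending ((Pan_montanus,(Oryza_occidentalis,Takifugu_albus)),((Meleagris_longipes,Triticum_sapiens),((Lynx_sapiens,Rana_bicolor),Corylus_elegans))).
From Meleagris_longipes up to that node: 3 branches. From Oryza_occidentalis up to the same node: 3 branches. Total: 3 + 3 = 6.

6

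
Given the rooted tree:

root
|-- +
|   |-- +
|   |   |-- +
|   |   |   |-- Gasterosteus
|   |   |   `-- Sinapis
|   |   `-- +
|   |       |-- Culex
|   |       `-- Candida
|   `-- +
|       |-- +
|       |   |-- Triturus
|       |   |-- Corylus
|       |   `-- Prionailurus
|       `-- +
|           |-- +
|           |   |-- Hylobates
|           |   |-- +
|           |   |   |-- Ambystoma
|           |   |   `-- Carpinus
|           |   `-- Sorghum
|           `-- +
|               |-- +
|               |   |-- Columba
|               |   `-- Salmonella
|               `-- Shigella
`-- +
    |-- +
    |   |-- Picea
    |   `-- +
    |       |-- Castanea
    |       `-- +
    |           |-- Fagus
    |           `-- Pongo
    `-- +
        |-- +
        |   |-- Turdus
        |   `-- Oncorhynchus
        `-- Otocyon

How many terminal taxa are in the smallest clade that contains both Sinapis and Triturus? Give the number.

The MRCA of Sinapis and Triturus is the node subtending (((Gasterosteus,Sinapis),(Culex,Candida)),((Triturus,Corylus,Prionailurus),((Hylobates,(Ambystoma,Carpinus),Sorghum),((Columba,Salmonella),Shigella)))).
That clade contains 14 terminal taxa: Ambystoma, Candida, Carpinus, Columba, Corylus, Culex, Gasterosteus, Hylobates, Prionailurus, Salmonella, Shigella, Sinapis, Sorghum, Triturus.

14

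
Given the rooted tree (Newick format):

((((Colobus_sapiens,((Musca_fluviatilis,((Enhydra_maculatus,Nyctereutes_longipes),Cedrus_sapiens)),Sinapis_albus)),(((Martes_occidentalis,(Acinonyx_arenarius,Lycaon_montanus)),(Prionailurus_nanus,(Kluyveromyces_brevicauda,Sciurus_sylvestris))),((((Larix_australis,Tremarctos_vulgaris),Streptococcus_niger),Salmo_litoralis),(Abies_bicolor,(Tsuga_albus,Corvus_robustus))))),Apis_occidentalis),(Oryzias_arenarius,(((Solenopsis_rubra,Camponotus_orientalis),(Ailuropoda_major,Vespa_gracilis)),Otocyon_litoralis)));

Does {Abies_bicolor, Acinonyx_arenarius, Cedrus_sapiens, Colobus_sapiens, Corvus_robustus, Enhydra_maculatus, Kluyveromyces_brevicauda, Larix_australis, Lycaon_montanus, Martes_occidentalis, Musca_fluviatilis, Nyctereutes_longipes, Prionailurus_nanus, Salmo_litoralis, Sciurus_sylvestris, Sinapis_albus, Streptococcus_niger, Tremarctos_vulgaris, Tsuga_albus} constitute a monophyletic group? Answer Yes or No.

The most recent common ancestor of these taxa subtends ((Colobus_sapiens,((Musca_fluviatilis,((Enhydra_maculatus,Nyctereutes_longipes),Cedrus_sapiens)),Sinapis_albus)),(((Martes_occidentalis,(Acinonyx_arenarius,Lycaon_montanus)),(Prionailurus_nanus,(Kluyveromyces_brevicauda,Sciurus_sylvestris))),((((Larix_australis,Tremarctos_vulgaris),Streptococcus_niger),Salmo_litoralis),(Abies_bicolor,(Tsuga_albus,Corvus_robustus))))).
That clade has exactly 19 tips — every listed taxon and nothing else — so the group is monophyletic.

Yes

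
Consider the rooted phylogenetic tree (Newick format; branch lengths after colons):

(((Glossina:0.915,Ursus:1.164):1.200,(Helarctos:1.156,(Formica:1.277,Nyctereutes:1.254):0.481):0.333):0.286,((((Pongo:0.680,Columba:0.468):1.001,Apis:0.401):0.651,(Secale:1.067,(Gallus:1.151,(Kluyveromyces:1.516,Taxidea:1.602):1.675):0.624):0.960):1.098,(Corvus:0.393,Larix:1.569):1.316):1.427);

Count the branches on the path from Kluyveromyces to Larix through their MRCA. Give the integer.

7

The MRCA of Kluyveromyces and Larix is the node subtending ((((Pongo,Columba),Apis),(Secale,(Gallus,(Kluyveromyces,Taxidea)))),(Corvus,Larix)).
From Kluyveromyces up to that node: 5 branches. From Larix up to the same node: 2 branches. Total: 5 + 2 = 7.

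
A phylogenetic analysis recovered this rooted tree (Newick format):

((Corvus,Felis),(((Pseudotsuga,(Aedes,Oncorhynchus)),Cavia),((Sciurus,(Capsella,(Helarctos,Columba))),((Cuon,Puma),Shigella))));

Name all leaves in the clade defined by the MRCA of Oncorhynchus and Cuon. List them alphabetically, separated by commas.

Tracing Oncorhynchus: it sits inside (Aedes,Oncorhynchus).
Tracing Cuon: it sits inside (Cuon,Puma).
The smallest clade enclosing both is (((Pseudotsuga,(Aedes,Oncorhynchus)),Cavia),((Sciurus,(Capsella,(Helarctos,Columba))),((Cuon,Puma),Shigella))); the answer is its 11 terminal taxa in alphabetical order.

Aedes, Capsella, Cavia, Columba, Cuon, Helarctos, Oncorhynchus, Pseudotsuga, Puma, Sciurus, Shigella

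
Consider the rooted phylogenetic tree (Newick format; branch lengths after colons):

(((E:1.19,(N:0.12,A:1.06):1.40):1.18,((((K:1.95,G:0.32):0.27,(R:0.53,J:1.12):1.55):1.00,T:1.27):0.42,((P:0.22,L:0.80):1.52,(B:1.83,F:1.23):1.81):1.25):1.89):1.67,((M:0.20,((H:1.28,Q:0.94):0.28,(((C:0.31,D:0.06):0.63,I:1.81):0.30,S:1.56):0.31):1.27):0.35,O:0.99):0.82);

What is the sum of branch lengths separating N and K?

8.23

The path runs N → … → MRCA → … → K; the MRCA is the node subtending ((E,(N,A)),((((K,G),(R,J)),T),((P,L),(B,F)))).
Branch lengths along that path: 0.12 + 1.40 + 1.18 + 1.89 + 0.42 + 1.00 + 0.27 + 1.95 = 8.23.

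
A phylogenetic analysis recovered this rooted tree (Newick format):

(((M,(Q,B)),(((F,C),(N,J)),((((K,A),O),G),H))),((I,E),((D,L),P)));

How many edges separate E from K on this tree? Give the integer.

10

The MRCA of E and K is the root of the tree.
From E up to that node: 3 branches. From K up to the same node: 7 branches. Total: 3 + 7 = 10.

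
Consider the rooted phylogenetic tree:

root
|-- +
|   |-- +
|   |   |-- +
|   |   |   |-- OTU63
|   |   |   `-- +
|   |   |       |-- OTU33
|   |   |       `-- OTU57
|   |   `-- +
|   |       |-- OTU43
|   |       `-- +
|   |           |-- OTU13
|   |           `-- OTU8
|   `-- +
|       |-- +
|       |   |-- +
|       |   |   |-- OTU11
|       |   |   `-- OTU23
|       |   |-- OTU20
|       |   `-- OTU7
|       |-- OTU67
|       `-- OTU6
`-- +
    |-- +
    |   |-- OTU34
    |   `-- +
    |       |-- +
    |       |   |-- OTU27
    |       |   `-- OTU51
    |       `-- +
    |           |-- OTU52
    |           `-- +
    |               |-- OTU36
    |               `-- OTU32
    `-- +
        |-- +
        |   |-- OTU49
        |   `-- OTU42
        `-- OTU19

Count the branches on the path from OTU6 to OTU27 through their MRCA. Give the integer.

8

The MRCA of OTU6 and OTU27 is the root of the tree.
From OTU6 up to that node: 3 branches. From OTU27 up to the same node: 5 branches. Total: 3 + 5 = 8.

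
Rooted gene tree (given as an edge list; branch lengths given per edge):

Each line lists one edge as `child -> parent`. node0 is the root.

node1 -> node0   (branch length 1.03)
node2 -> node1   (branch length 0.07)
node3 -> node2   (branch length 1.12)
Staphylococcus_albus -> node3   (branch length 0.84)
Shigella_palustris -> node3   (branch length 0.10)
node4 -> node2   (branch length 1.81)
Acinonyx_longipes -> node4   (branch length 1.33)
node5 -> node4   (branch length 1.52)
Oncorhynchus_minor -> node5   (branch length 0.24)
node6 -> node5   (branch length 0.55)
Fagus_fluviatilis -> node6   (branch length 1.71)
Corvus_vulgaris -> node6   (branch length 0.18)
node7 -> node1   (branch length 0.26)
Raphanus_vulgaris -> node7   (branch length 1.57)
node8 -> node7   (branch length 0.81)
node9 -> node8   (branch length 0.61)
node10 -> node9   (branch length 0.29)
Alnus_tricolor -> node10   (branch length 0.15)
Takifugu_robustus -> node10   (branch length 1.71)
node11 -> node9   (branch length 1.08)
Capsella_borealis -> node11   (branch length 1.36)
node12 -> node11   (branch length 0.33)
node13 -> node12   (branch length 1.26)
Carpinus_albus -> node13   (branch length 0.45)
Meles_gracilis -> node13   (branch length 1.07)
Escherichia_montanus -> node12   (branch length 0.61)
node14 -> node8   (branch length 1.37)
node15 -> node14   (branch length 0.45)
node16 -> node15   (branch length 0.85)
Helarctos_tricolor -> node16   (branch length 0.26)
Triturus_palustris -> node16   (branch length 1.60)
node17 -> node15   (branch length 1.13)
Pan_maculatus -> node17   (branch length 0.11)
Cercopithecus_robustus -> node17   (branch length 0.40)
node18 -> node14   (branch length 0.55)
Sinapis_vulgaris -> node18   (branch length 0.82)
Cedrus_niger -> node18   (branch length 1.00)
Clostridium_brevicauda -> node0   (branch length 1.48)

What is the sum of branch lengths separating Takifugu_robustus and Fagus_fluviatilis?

9.34

The path runs Takifugu_robustus → … → MRCA → … → Fagus_fluviatilis; the MRCA is the node subtending (((Staphylococcus_albus,Shigella_palustris),(Acinonyx_longipes,(Oncorhynchus_minor,(Fagus_fluviatilis,Corvus_vulgaris)))),(Raphanus_vulgaris,(((Alnus_tricolor,Takifugu_robustus),(Capsella_borealis,((Carpinus_albus,Meles_gracilis),Escherichia_montanus))),(((Helarctos_tricolor,Triturus_palustris),(Pan_maculatus,Cercopithecus_robustus)),(Sinapis_vulgaris,Cedrus_niger))))).
Branch lengths along that path: 1.71 + 0.29 + 0.61 + 0.81 + 0.26 + 0.07 + 1.81 + 1.52 + 0.55 + 1.71 = 9.34.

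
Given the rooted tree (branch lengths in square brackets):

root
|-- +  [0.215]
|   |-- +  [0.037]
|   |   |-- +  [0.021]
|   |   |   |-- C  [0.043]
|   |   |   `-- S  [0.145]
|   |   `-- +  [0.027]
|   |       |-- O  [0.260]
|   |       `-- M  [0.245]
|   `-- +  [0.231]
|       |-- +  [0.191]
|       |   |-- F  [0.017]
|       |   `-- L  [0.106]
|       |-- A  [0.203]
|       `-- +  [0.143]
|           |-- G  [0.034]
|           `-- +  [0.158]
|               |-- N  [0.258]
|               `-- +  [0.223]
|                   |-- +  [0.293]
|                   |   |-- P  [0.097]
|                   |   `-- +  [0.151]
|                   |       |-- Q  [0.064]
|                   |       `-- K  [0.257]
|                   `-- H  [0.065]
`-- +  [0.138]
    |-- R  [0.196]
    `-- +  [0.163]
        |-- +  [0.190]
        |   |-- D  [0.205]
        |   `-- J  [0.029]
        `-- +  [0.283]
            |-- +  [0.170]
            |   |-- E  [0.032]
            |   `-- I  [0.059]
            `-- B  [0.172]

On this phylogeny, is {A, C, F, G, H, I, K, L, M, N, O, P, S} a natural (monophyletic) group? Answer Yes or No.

No

The MRCA of the listed taxa is the root, so the smallest clade containing them is the whole tree.
That clade also contains B, D, E, J, Q, R, which are not in the proposed group, so the group is not monophyletic.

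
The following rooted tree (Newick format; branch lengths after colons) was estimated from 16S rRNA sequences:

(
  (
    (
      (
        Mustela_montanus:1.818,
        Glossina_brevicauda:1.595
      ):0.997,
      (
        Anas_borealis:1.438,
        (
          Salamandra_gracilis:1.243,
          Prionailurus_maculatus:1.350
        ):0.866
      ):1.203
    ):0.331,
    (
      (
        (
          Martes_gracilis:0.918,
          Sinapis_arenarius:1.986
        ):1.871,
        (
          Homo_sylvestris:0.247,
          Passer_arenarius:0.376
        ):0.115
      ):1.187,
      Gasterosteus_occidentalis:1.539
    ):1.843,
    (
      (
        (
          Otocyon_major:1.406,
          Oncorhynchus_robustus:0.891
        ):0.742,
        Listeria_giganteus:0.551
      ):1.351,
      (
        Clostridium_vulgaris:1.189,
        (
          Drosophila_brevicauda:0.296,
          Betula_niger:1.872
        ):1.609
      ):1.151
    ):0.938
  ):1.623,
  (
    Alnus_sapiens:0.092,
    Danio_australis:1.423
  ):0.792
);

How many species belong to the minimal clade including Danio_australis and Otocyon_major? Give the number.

18

The MRCA of Danio_australis and Otocyon_major is the root, so the clade is the entire tree.
That clade contains 18 terminal taxa: Alnus_sapiens, Anas_borealis, Betula_niger, Clostridium_vulgaris, Danio_australis, Drosophila_brevicauda, Gasterosteus_occidentalis, Glossina_brevicauda, Homo_sylvestris, Listeria_giganteus, Martes_gracilis, Mustela_montanus, Oncorhynchus_robustus, Otocyon_major, Passer_arenarius, Prionailurus_maculatus, Salamandra_gracilis, Sinapis_arenarius.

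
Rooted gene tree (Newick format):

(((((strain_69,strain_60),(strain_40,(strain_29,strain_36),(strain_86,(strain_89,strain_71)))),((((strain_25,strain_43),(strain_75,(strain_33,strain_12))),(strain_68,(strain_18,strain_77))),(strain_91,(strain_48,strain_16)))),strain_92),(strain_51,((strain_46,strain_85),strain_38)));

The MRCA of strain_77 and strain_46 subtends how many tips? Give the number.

24

The MRCA of strain_77 and strain_46 is the root, so the clade is the entire tree.
That clade contains 24 terminal taxa: strain_12, strain_16, strain_18, strain_25, strain_29, strain_33, strain_36, strain_38, strain_40, strain_43, strain_46, strain_48, strain_51, strain_60, strain_68, strain_69, strain_71, strain_75, strain_77, strain_85, strain_86, strain_89, strain_91, strain_92.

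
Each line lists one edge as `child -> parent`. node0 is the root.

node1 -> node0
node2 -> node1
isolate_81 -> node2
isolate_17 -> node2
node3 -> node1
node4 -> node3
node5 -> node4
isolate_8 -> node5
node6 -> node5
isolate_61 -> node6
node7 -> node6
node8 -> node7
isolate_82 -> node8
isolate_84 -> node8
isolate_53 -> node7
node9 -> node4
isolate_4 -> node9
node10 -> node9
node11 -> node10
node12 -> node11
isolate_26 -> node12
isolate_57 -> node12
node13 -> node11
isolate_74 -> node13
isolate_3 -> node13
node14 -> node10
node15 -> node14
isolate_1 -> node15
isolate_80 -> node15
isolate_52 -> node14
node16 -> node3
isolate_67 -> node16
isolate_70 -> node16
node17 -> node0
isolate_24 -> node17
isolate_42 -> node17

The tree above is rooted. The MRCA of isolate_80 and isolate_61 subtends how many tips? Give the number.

13

The MRCA of isolate_80 and isolate_61 is the node subtending ((isolate_8,(isolate_61,((isolate_82,isolate_84),isolate_53))),(isolate_4,(((isolate_26,isolate_57),(isolate_74,isolate_3)),((isolate_1,isolate_80),isolate_52)))).
That clade contains 13 terminal taxa: isolate_1, isolate_26, isolate_3, isolate_4, isolate_52, isolate_53, isolate_57, isolate_61, isolate_74, isolate_8, isolate_80, isolate_82, isolate_84.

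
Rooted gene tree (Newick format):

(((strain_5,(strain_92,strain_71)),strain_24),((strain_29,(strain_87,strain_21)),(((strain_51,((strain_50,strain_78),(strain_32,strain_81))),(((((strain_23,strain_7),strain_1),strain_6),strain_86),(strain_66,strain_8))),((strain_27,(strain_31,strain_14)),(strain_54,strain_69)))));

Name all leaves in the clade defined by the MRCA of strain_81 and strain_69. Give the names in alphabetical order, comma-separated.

Tracing strain_81: it sits inside (strain_32,strain_81).
Tracing strain_69: it sits inside (strain_54,strain_69).
The smallest clade enclosing both is (((strain_51,((strain_50,strain_78),(strain_32,strain_81))),(((((strain_23,strain_7),strain_1),strain_6),strain_86),(strain_66,strain_8))),((strain_27,(strain_31,strain_14)),(strain_54,strain_69))); the answer is its 17 terminal taxa in alphabetical order.

strain_1, strain_14, strain_23, strain_27, strain_31, strain_32, strain_50, strain_51, strain_54, strain_6, strain_66, strain_69, strain_7, strain_78, strain_8, strain_81, strain_86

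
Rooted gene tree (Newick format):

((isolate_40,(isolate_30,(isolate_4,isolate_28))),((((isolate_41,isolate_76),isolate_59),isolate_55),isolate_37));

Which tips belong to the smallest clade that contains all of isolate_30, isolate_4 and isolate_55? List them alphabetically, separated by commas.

Tracing isolate_30: it sits inside (isolate_30,(isolate_4,isolate_28)).
Tracing isolate_4: it sits inside (isolate_4,isolate_28).
Tracing isolate_55: it sits inside (((isolate_41,isolate_76),isolate_59),isolate_55).
The smallest clade enclosing all 3 is the whole tree (their MRCA is the root), so the answer is all 9 tips in alphabetical order.

isolate_28, isolate_30, isolate_37, isolate_4, isolate_40, isolate_41, isolate_55, isolate_59, isolate_76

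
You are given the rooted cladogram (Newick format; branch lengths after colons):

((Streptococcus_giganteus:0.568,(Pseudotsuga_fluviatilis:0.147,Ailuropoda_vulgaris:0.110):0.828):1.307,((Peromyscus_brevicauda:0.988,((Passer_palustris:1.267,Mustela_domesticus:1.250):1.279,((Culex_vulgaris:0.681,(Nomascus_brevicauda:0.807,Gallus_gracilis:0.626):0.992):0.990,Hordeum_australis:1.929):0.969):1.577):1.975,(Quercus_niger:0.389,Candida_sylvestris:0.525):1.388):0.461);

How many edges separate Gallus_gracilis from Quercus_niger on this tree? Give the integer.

The MRCA of Gallus_gracilis and Quercus_niger is the node subtending ((Peromyscus_brevicauda,((Passer_palustris,Mustela_domesticus),((Culex_vulgaris,(Nomascus_brevicauda,Gallus_gracilis)),Hordeum_australis))),(Quercus_niger,Candida_sylvestris)).
From Gallus_gracilis up to that node: 6 branches. From Quercus_niger up to the same node: 2 branches. Total: 6 + 2 = 8.

8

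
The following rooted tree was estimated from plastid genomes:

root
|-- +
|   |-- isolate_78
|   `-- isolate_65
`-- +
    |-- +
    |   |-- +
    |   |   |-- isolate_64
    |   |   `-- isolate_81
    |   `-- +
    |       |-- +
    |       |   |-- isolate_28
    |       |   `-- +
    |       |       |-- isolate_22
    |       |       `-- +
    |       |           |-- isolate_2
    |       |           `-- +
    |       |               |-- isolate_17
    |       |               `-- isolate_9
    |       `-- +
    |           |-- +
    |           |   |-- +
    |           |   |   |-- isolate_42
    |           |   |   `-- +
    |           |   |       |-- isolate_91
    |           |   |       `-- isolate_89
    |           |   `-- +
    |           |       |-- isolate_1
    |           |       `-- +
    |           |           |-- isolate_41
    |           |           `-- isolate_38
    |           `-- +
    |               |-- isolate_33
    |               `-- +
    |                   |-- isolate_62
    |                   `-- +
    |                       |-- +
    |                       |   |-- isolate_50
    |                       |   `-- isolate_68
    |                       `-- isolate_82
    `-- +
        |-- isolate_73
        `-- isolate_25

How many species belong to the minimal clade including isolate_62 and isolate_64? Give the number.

The MRCA of isolate_62 and isolate_64 is the node subtending ((isolate_64,isolate_81),((isolate_28,(isolate_22,(isolate_2,(isolate_17,isolate_9)))),(((isolate_42,(isolate_91,isolate_89)),(isolate_1,(isolate_41,isolate_38))),(isolate_33,(isolate_62,((isolate_50,isolate_68),isolate_82)))))).
That clade contains 18 terminal taxa: isolate_1, isolate_17, isolate_2, isolate_22, isolate_28, isolate_33, isolate_38, isolate_41, isolate_42, isolate_50, isolate_62, isolate_64, isolate_68, isolate_81, isolate_82, isolate_89, isolate_9, isolate_91.

18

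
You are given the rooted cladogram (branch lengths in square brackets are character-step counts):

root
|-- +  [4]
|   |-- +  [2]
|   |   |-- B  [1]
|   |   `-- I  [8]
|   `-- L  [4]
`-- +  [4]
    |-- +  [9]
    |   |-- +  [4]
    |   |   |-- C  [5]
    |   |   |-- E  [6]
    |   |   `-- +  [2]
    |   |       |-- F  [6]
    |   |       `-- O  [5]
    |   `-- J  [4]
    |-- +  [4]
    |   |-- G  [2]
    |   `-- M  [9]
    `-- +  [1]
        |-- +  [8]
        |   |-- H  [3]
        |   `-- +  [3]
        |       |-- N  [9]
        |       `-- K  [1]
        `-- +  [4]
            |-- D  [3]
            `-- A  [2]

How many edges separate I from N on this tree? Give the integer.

The MRCA of I and N is the root of the tree.
From I up to that node: 3 branches. From N up to the same node: 5 branches. Total: 3 + 5 = 8.

8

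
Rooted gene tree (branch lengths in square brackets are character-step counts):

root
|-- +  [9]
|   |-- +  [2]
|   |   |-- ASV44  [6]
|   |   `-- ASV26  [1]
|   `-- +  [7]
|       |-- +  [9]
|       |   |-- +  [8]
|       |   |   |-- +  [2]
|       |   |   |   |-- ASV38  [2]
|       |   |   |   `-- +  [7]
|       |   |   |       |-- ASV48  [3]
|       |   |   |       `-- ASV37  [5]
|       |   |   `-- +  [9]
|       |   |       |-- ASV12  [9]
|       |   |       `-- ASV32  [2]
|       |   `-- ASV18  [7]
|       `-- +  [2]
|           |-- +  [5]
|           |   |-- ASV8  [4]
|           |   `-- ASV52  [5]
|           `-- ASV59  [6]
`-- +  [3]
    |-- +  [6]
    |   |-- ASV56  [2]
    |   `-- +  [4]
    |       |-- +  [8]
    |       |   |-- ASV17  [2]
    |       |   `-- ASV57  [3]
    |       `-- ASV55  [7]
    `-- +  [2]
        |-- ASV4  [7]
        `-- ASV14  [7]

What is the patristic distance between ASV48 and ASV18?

27

The path runs ASV48 → … → MRCA → … → ASV18; the MRCA is the node subtending (((ASV38,(ASV48,ASV37)),(ASV12,ASV32)),ASV18).
Branch lengths along that path: 3 + 7 + 2 + 8 + 7 = 27.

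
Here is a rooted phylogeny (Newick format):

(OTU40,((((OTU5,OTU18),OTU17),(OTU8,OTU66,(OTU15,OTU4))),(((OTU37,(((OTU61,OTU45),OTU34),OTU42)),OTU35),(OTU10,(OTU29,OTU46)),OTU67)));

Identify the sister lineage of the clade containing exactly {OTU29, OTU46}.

OTU10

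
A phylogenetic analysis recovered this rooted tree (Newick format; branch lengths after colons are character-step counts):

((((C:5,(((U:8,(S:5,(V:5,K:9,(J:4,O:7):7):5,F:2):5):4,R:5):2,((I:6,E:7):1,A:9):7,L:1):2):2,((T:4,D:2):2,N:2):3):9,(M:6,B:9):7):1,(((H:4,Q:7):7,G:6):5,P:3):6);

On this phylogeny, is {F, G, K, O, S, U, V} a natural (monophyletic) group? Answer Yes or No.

No

The MRCA of the listed taxa is the root, so the smallest clade containing them is the whole tree.
That clade also contains A, B, C, D, E, H, I, J, L, M, N, P, Q, R, T, which are not in the proposed group, so the group is not monophyletic.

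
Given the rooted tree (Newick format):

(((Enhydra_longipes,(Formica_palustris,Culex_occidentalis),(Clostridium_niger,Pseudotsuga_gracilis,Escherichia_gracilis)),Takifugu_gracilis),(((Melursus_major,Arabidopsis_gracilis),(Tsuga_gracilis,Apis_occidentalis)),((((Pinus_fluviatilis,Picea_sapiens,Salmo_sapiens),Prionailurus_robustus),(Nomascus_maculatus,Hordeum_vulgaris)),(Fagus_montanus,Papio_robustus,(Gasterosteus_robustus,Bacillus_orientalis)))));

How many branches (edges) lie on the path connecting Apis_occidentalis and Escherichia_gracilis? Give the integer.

8

The MRCA of Apis_occidentalis and Escherichia_gracilis is the root of the tree.
From Apis_occidentalis up to that node: 4 branches. From Escherichia_gracilis up to the same node: 4 branches. Total: 4 + 4 = 8.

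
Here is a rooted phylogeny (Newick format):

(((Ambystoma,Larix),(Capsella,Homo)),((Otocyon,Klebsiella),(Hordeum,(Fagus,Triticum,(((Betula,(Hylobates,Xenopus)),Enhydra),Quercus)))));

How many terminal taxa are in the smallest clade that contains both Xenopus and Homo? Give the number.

14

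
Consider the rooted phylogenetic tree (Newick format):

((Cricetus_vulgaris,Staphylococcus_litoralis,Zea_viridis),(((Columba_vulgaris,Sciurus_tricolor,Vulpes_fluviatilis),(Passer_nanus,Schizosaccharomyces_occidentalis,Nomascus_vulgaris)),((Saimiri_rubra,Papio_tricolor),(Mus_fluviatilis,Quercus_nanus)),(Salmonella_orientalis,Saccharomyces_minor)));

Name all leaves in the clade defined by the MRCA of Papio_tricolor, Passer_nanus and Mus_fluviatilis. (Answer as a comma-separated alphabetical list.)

Tracing Papio_tricolor: it sits inside (Saimiri_rubra,Papio_tricolor).
Tracing Passer_nanus: it sits inside (Passer_nanus,Schizosaccharomyces_occidentalis,Nomascus_vulgaris).
Tracing Mus_fluviatilis: it sits inside (Mus_fluviatilis,Quercus_nanus).
The smallest clade enclosing all 3 is (((Columba_vulgaris,Sciurus_tricolor,Vulpes_fluviatilis),(Passer_nanus,Schizosaccharomyces_occidentalis,Nomascus_vulgaris)),((Saimiri_rubra,Papio_tricolor),(Mus_fluviatilis,Quercus_nanus)),(Salmonella_orientalis,Saccharomyces_minor)); the answer is its 12 terminal taxa in alphabetical order.

Columba_vulgaris, Mus_fluviatilis, Nomascus_vulgaris, Papio_tricolor, Passer_nanus, Quercus_nanus, Saccharomyces_minor, Saimiri_rubra, Salmonella_orientalis, Schizosaccharomyces_occidentalis, Sciurus_tricolor, Vulpes_fluviatilis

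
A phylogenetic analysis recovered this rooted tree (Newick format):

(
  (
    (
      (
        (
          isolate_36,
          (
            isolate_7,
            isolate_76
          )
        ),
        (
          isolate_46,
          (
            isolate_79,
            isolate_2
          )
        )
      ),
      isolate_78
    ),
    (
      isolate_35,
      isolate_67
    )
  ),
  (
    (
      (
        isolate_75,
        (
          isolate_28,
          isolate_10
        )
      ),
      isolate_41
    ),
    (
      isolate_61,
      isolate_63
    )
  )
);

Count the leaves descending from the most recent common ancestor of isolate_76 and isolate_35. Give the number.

9

The MRCA of isolate_76 and isolate_35 is the node subtending ((((isolate_36,(isolate_7,isolate_76)),(isolate_46,(isolate_79,isolate_2))),isolate_78),(isolate_35,isolate_67)).
That clade contains 9 terminal taxa: isolate_2, isolate_35, isolate_36, isolate_46, isolate_67, isolate_7, isolate_76, isolate_78, isolate_79.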